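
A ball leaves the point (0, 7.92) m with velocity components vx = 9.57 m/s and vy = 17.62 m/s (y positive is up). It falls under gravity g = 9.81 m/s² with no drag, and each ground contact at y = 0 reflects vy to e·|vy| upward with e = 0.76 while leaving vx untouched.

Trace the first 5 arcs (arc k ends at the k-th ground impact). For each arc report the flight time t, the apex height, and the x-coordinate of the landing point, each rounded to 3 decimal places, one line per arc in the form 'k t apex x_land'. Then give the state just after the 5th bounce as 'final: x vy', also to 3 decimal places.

1 3.996 23.744 38.245
2 3.344 13.714 70.249
3 2.542 7.921 94.573
4 1.932 4.575 113.058
5 1.468 2.643 127.108
final: 127.108 5.473

Arc 1: start y=7.920, vy=17.620 → t=3.996, apex=23.744, x_land=38.245, impact vy=-21.584
  bounce: vy ← 0.76·21.584 = 16.404
Arc 2: start y=0.000, vy=16.404 → t=3.344, apex=13.714, x_land=70.249, impact vy=-16.404
  bounce: vy ← 0.76·16.404 = 12.467
Arc 3: start y=0.000, vy=12.467 → t=2.542, apex=7.921, x_land=94.573, impact vy=-12.467
  bounce: vy ← 0.76·12.467 = 9.475
Arc 4: start y=0.000, vy=9.475 → t=1.932, apex=4.575, x_land=113.058, impact vy=-9.475
  bounce: vy ← 0.76·9.475 = 7.201
Arc 5: start y=0.000, vy=7.201 → t=1.468, apex=2.643, x_land=127.108, impact vy=-7.201
  bounce: vy ← 0.76·7.201 = 5.473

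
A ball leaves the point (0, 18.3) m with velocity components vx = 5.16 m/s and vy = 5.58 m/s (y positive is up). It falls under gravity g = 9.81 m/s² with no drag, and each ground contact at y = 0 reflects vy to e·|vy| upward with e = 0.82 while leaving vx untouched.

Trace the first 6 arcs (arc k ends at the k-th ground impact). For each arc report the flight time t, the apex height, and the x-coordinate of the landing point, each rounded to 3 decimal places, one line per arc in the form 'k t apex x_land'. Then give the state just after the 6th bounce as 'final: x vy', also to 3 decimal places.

Arc 1: start y=18.300, vy=5.580 → t=2.582, apex=19.887, x_land=13.325, impact vy=-19.753
  bounce: vy ← 0.82·19.753 = 16.197
Arc 2: start y=0.000, vy=16.197 → t=3.302, apex=13.372, x_land=30.365, impact vy=-16.197
  bounce: vy ← 0.82·16.197 = 13.282
Arc 3: start y=0.000, vy=13.282 → t=2.708, apex=8.991, x_land=44.337, impact vy=-13.282
  bounce: vy ← 0.82·13.282 = 10.891
Arc 4: start y=0.000, vy=10.891 → t=2.220, apex=6.046, x_land=55.794, impact vy=-10.891
  bounce: vy ← 0.82·10.891 = 8.931
Arc 5: start y=0.000, vy=8.931 → t=1.821, apex=4.065, x_land=65.189, impact vy=-8.931
  bounce: vy ← 0.82·8.931 = 7.323
Arc 6: start y=0.000, vy=7.323 → t=1.493, apex=2.733, x_land=72.893, impact vy=-7.323
  bounce: vy ← 0.82·7.323 = 6.005

1 2.582 19.887 13.325
2 3.302 13.372 30.365
3 2.708 8.991 44.337
4 2.220 6.046 55.794
5 1.821 4.065 65.189
6 1.493 2.733 72.893
final: 72.893 6.005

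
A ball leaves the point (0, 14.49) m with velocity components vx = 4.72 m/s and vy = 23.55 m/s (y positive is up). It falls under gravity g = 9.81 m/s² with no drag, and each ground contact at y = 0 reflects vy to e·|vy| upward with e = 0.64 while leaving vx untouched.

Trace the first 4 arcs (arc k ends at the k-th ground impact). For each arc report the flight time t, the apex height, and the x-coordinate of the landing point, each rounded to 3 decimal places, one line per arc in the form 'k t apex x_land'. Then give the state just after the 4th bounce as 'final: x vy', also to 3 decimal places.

Arc 1: start y=14.490, vy=23.550 → t=5.353, apex=42.757, x_land=25.267, impact vy=-28.964
  bounce: vy ← 0.64·28.964 = 18.537
Arc 2: start y=0.000, vy=18.537 → t=3.779, apex=17.513, x_land=43.104, impact vy=-18.537
  bounce: vy ← 0.64·18.537 = 11.864
Arc 3: start y=0.000, vy=11.864 → t=2.419, apex=7.173, x_land=54.520, impact vy=-11.864
  bounce: vy ← 0.64·11.864 = 7.593
Arc 4: start y=0.000, vy=7.593 → t=1.548, apex=2.938, x_land=61.827, impact vy=-7.593
  bounce: vy ← 0.64·7.593 = 4.859

1 5.353 42.757 25.267
2 3.779 17.513 43.104
3 2.419 7.173 54.520
4 1.548 2.938 61.827
final: 61.827 4.859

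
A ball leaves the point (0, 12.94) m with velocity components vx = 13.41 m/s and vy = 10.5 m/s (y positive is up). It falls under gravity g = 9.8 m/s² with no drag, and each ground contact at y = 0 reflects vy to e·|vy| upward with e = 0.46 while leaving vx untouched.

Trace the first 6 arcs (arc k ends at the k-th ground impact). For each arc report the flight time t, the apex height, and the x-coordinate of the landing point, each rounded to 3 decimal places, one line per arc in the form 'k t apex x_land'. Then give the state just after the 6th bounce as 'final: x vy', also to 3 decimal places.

1 3.018 18.565 40.470
2 1.791 3.928 64.484
3 0.824 0.831 75.531
4 0.379 0.176 80.612
5 0.174 0.037 82.950
6 0.080 0.008 84.025
final: 84.025 0.181

Arc 1: start y=12.940, vy=10.500 → t=3.018, apex=18.565, x_land=40.470, impact vy=-19.075
  bounce: vy ← 0.46·19.075 = 8.775
Arc 2: start y=0.000, vy=8.775 → t=1.791, apex=3.928, x_land=64.484, impact vy=-8.775
  bounce: vy ← 0.46·8.775 = 4.036
Arc 3: start y=0.000, vy=4.036 → t=0.824, apex=0.831, x_land=75.531, impact vy=-4.036
  bounce: vy ← 0.46·4.036 = 1.857
Arc 4: start y=0.000, vy=1.857 → t=0.379, apex=0.176, x_land=80.612, impact vy=-1.857
  bounce: vy ← 0.46·1.857 = 0.854
Arc 5: start y=0.000, vy=0.854 → t=0.174, apex=0.037, x_land=82.950, impact vy=-0.854
  bounce: vy ← 0.46·0.854 = 0.393
Arc 6: start y=0.000, vy=0.393 → t=0.080, apex=0.008, x_land=84.025, impact vy=-0.393
  bounce: vy ← 0.46·0.393 = 0.181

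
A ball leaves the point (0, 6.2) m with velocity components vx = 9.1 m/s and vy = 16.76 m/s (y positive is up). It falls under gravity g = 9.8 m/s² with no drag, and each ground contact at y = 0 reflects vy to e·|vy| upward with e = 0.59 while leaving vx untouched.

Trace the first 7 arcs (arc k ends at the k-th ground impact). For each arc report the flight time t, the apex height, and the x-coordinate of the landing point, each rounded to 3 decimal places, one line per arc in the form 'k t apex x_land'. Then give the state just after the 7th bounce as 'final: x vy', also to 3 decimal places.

Arc 1: start y=6.200, vy=16.760 → t=3.757, apex=20.532, x_land=34.190, impact vy=-20.060
  bounce: vy ← 0.59·20.060 = 11.836
Arc 2: start y=0.000, vy=11.836 → t=2.415, apex=7.147, x_land=56.171, impact vy=-11.836
  bounce: vy ← 0.59·11.836 = 6.983
Arc 3: start y=0.000, vy=6.983 → t=1.425, apex=2.488, x_land=69.139, impact vy=-6.983
  bounce: vy ← 0.59·6.983 = 4.120
Arc 4: start y=0.000, vy=4.120 → t=0.841, apex=0.866, x_land=76.791, impact vy=-4.120
  bounce: vy ← 0.59·4.120 = 2.431
Arc 5: start y=0.000, vy=2.431 → t=0.496, apex=0.301, x_land=81.305, impact vy=-2.431
  bounce: vy ← 0.59·2.431 = 1.434
Arc 6: start y=0.000, vy=1.434 → t=0.293, apex=0.105, x_land=83.968, impact vy=-1.434
  bounce: vy ← 0.59·1.434 = 0.846
Arc 7: start y=0.000, vy=0.846 → t=0.173, apex=0.037, x_land=85.540, impact vy=-0.846
  bounce: vy ← 0.59·0.846 = 0.499

1 3.757 20.532 34.190
2 2.415 7.147 56.171
3 1.425 2.488 69.139
4 0.841 0.866 76.791
5 0.496 0.301 81.305
6 0.293 0.105 83.968
7 0.173 0.037 85.540
final: 85.540 0.499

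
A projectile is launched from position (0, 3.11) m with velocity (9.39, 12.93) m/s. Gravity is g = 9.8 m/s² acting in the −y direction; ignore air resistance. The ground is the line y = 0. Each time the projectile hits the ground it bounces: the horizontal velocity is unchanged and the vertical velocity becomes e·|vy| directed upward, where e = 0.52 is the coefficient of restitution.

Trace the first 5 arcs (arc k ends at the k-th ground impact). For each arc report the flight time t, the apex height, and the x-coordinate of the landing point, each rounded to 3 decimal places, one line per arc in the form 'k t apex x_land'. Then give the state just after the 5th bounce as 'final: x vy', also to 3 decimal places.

1 2.861 11.640 26.861
2 1.603 3.147 41.913
3 0.834 0.851 49.739
4 0.433 0.230 53.809
5 0.225 0.062 55.926
final: 55.926 0.574

Arc 1: start y=3.110, vy=12.930 → t=2.861, apex=11.640, x_land=26.861, impact vy=-15.104
  bounce: vy ← 0.52·15.104 = 7.854
Arc 2: start y=0.000, vy=7.854 → t=1.603, apex=3.147, x_land=41.913, impact vy=-7.854
  bounce: vy ← 0.52·7.854 = 4.084
Arc 3: start y=0.000, vy=4.084 → t=0.834, apex=0.851, x_land=49.739, impact vy=-4.084
  bounce: vy ← 0.52·4.084 = 2.124
Arc 4: start y=0.000, vy=2.124 → t=0.433, apex=0.230, x_land=53.809, impact vy=-2.124
  bounce: vy ← 0.52·2.124 = 1.104
Arc 5: start y=0.000, vy=1.104 → t=0.225, apex=0.062, x_land=55.926, impact vy=-1.104
  bounce: vy ← 0.52·1.104 = 0.574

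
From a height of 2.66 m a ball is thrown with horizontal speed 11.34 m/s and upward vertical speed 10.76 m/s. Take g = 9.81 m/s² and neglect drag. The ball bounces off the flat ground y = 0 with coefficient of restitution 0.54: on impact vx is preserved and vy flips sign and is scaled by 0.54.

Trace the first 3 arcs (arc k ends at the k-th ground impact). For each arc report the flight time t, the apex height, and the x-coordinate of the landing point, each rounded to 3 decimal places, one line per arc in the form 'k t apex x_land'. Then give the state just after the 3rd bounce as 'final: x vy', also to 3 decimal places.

Arc 1: start y=2.660, vy=10.760 → t=2.418, apex=8.561, x_land=27.420, impact vy=-12.960
  bounce: vy ← 0.54·12.960 = 6.999
Arc 2: start y=0.000, vy=6.999 → t=1.427, apex=2.496, x_land=43.600, impact vy=-6.999
  bounce: vy ← 0.54·6.999 = 3.779
Arc 3: start y=0.000, vy=3.779 → t=0.770, apex=0.728, x_land=52.337, impact vy=-3.779
  bounce: vy ← 0.54·3.779 = 2.041

1 2.418 8.561 27.420
2 1.427 2.496 43.600
3 0.770 0.728 52.337
final: 52.337 2.041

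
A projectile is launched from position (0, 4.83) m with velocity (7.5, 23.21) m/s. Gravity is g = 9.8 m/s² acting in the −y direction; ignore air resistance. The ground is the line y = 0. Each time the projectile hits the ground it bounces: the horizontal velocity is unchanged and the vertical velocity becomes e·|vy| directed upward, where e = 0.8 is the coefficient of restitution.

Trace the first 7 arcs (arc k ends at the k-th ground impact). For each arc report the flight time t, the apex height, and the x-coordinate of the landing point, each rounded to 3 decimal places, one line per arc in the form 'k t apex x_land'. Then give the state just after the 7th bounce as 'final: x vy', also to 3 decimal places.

1 4.936 32.315 37.023
2 4.109 20.682 67.840
3 3.287 13.236 92.493
4 2.630 8.471 112.216
5 2.104 5.422 127.994
6 1.683 3.470 140.616
7 1.346 2.221 150.714
final: 150.714 5.278

Arc 1: start y=4.830, vy=23.210 → t=4.936, apex=32.315, x_land=37.023, impact vy=-25.167
  bounce: vy ← 0.8·25.167 = 20.134
Arc 2: start y=0.000, vy=20.134 → t=4.109, apex=20.682, x_land=67.840, impact vy=-20.134
  bounce: vy ← 0.8·20.134 = 16.107
Arc 3: start y=0.000, vy=16.107 → t=3.287, apex=13.236, x_land=92.493, impact vy=-16.107
  bounce: vy ← 0.8·16.107 = 12.885
Arc 4: start y=0.000, vy=12.885 → t=2.630, apex=8.471, x_land=112.216, impact vy=-12.885
  bounce: vy ← 0.8·12.885 = 10.308
Arc 5: start y=0.000, vy=10.308 → t=2.104, apex=5.422, x_land=127.994, impact vy=-10.308
  bounce: vy ← 0.8·10.308 = 8.247
Arc 6: start y=0.000, vy=8.247 → t=1.683, apex=3.470, x_land=140.616, impact vy=-8.247
  bounce: vy ← 0.8·8.247 = 6.597
Arc 7: start y=0.000, vy=6.597 → t=1.346, apex=2.221, x_land=150.714, impact vy=-6.597
  bounce: vy ← 0.8·6.597 = 5.278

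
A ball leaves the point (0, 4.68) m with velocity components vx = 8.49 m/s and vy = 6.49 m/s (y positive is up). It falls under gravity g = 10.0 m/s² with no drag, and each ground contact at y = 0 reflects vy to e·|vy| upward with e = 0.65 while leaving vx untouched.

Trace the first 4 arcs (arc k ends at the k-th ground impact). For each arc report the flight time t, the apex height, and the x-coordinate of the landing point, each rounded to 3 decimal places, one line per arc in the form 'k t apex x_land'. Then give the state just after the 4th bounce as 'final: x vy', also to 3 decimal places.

1 1.814 6.786 15.401
2 1.514 2.867 28.259
3 0.984 1.211 36.616
4 0.640 0.512 42.049
final: 42.049 2.080

Arc 1: start y=4.680, vy=6.490 → t=1.814, apex=6.786, x_land=15.401, impact vy=-11.650
  bounce: vy ← 0.65·11.650 = 7.572
Arc 2: start y=0.000, vy=7.572 → t=1.514, apex=2.867, x_land=28.259, impact vy=-7.572
  bounce: vy ← 0.65·7.572 = 4.922
Arc 3: start y=0.000, vy=4.922 → t=0.984, apex=1.211, x_land=36.616, impact vy=-4.922
  bounce: vy ← 0.65·4.922 = 3.199
Arc 4: start y=0.000, vy=3.199 → t=0.640, apex=0.512, x_land=42.049, impact vy=-3.199
  bounce: vy ← 0.65·3.199 = 2.080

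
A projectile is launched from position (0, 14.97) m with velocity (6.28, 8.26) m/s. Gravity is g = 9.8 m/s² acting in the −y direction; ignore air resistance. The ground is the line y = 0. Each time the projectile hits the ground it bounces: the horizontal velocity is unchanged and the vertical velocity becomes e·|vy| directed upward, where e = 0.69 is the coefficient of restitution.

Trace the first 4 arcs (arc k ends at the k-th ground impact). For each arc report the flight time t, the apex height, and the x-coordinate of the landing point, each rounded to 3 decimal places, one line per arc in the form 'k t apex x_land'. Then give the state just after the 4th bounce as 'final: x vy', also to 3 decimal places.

1 2.783 18.451 17.479
2 2.678 8.785 34.297
3 1.848 4.182 45.900
4 1.275 1.991 53.907
final: 53.907 4.311

Arc 1: start y=14.970, vy=8.260 → t=2.783, apex=18.451, x_land=17.479, impact vy=-19.017
  bounce: vy ← 0.69·19.017 = 13.122
Arc 2: start y=0.000, vy=13.122 → t=2.678, apex=8.785, x_land=34.297, impact vy=-13.122
  bounce: vy ← 0.69·13.122 = 9.054
Arc 3: start y=0.000, vy=9.054 → t=1.848, apex=4.182, x_land=45.900, impact vy=-9.054
  bounce: vy ← 0.69·9.054 = 6.247
Arc 4: start y=0.000, vy=6.247 → t=1.275, apex=1.991, x_land=53.907, impact vy=-6.247
  bounce: vy ← 0.69·6.247 = 4.311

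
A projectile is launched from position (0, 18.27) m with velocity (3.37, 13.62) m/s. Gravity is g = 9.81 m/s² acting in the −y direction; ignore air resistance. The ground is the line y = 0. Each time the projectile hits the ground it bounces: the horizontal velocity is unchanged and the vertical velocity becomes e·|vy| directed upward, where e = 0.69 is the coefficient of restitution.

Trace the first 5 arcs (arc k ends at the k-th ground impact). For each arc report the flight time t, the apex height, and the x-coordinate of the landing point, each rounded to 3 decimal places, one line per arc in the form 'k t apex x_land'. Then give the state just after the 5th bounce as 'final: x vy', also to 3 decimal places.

Arc 1: start y=18.270, vy=13.620 → t=3.766, apex=27.725, x_land=12.691, impact vy=-23.323
  bounce: vy ← 0.69·23.323 = 16.093
Arc 2: start y=0.000, vy=16.093 → t=3.281, apex=13.200, x_land=23.748, impact vy=-16.093
  bounce: vy ← 0.69·16.093 = 11.104
Arc 3: start y=0.000, vy=11.104 → t=2.264, apex=6.284, x_land=31.377, impact vy=-11.104
  bounce: vy ← 0.69·11.104 = 7.662
Arc 4: start y=0.000, vy=7.662 → t=1.562, apex=2.992, x_land=36.641, impact vy=-7.662
  bounce: vy ← 0.69·7.662 = 5.287
Arc 5: start y=0.000, vy=5.287 → t=1.078, apex=1.424, x_land=40.273, impact vy=-5.287
  bounce: vy ← 0.69·5.287 = 3.648

1 3.766 27.725 12.691
2 3.281 13.200 23.748
3 2.264 6.284 31.377
4 1.562 2.992 36.641
5 1.078 1.424 40.273
final: 40.273 3.648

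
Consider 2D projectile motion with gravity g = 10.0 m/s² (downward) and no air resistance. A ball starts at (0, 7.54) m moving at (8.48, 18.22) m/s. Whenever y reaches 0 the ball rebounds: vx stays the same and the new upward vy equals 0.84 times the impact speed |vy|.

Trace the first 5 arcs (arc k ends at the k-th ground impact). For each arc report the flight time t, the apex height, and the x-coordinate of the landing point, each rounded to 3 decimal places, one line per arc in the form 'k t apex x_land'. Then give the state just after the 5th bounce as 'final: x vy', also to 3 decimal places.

Arc 1: start y=7.540, vy=18.220 → t=4.019, apex=24.138, x_land=34.083, impact vy=-21.972
  bounce: vy ← 0.84·21.972 = 18.456
Arc 2: start y=0.000, vy=18.456 → t=3.691, apex=17.032, x_land=65.385, impact vy=-18.456
  bounce: vy ← 0.84·18.456 = 15.503
Arc 3: start y=0.000, vy=15.503 → t=3.101, apex=12.018, x_land=91.679, impact vy=-15.503
  bounce: vy ← 0.84·15.503 = 13.023
Arc 4: start y=0.000, vy=13.023 → t=2.605, apex=8.480, x_land=113.766, impact vy=-13.023
  bounce: vy ← 0.84·13.023 = 10.939
Arc 5: start y=0.000, vy=10.939 → t=2.188, apex=5.983, x_land=132.319, impact vy=-10.939
  bounce: vy ← 0.84·10.939 = 9.189

1 4.019 24.138 34.083
2 3.691 17.032 65.385
3 3.101 12.018 91.679
4 2.605 8.480 113.766
5 2.188 5.983 132.319
final: 132.319 9.189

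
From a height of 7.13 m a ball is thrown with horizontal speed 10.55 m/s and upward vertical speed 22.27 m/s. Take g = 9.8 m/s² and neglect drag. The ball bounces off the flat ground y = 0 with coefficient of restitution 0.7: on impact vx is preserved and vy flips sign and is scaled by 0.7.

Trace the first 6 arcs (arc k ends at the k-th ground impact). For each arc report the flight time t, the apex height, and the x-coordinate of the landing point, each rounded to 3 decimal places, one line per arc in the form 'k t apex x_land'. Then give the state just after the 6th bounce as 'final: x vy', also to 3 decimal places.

1 4.845 32.434 51.117
2 3.602 15.893 89.117
3 2.521 7.787 115.717
4 1.765 3.816 134.336
5 1.235 1.870 147.370
6 0.865 0.916 156.494
final: 156.494 2.966

Arc 1: start y=7.130, vy=22.270 → t=4.845, apex=32.434, x_land=51.117, impact vy=-25.213
  bounce: vy ← 0.7·25.213 = 17.649
Arc 2: start y=0.000, vy=17.649 → t=3.602, apex=15.893, x_land=89.117, impact vy=-17.649
  bounce: vy ← 0.7·17.649 = 12.354
Arc 3: start y=0.000, vy=12.354 → t=2.521, apex=7.787, x_land=115.717, impact vy=-12.354
  bounce: vy ← 0.7·12.354 = 8.648
Arc 4: start y=0.000, vy=8.648 → t=1.765, apex=3.816, x_land=134.336, impact vy=-8.648
  bounce: vy ← 0.7·8.648 = 6.054
Arc 5: start y=0.000, vy=6.054 → t=1.235, apex=1.870, x_land=147.370, impact vy=-6.054
  bounce: vy ← 0.7·6.054 = 4.238
Arc 6: start y=0.000, vy=4.238 → t=0.865, apex=0.916, x_land=156.494, impact vy=-4.238
  bounce: vy ← 0.7·4.238 = 2.966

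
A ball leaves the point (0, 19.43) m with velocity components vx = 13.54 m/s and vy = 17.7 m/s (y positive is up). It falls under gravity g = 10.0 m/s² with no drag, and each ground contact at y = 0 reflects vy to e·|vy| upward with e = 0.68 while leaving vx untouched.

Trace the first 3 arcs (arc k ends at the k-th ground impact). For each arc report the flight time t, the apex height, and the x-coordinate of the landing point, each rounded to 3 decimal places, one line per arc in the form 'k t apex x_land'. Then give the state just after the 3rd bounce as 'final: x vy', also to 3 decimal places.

1 4.419 35.094 59.838
2 3.603 16.228 108.623
3 2.450 7.504 141.797
final: 141.797 8.330

Arc 1: start y=19.430, vy=17.700 → t=4.419, apex=35.094, x_land=59.838, impact vy=-26.493
  bounce: vy ← 0.68·26.493 = 18.015
Arc 2: start y=0.000, vy=18.015 → t=3.603, apex=16.228, x_land=108.623, impact vy=-18.015
  bounce: vy ← 0.68·18.015 = 12.250
Arc 3: start y=0.000, vy=12.250 → t=2.450, apex=7.504, x_land=141.797, impact vy=-12.250
  bounce: vy ← 0.68·12.250 = 8.330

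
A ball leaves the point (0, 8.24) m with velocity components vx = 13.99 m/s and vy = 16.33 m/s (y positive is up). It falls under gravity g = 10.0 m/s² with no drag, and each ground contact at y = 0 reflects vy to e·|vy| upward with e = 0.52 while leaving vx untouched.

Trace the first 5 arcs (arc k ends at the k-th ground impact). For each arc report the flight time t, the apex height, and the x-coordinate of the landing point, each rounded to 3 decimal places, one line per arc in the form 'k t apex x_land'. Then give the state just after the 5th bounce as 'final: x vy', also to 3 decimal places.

Arc 1: start y=8.240, vy=16.330 → t=3.710, apex=21.573, x_land=51.905, impact vy=-20.772
  bounce: vy ← 0.52·20.772 = 10.801
Arc 2: start y=0.000, vy=10.801 → t=2.160, apex=5.833, x_land=82.128, impact vy=-10.801
  bounce: vy ← 0.52·10.801 = 5.617
Arc 3: start y=0.000, vy=5.617 → t=1.123, apex=1.577, x_land=97.843, impact vy=-5.617
  bounce: vy ← 0.52·5.617 = 2.921
Arc 4: start y=0.000, vy=2.921 → t=0.584, apex=0.427, x_land=106.015, impact vy=-2.921
  bounce: vy ← 0.52·2.921 = 1.519
Arc 5: start y=0.000, vy=1.519 → t=0.304, apex=0.115, x_land=110.265, impact vy=-1.519
  bounce: vy ← 0.52·1.519 = 0.790

1 3.710 21.573 51.905
2 2.160 5.833 82.128
3 1.123 1.577 97.843
4 0.584 0.427 106.015
5 0.304 0.115 110.265
final: 110.265 0.790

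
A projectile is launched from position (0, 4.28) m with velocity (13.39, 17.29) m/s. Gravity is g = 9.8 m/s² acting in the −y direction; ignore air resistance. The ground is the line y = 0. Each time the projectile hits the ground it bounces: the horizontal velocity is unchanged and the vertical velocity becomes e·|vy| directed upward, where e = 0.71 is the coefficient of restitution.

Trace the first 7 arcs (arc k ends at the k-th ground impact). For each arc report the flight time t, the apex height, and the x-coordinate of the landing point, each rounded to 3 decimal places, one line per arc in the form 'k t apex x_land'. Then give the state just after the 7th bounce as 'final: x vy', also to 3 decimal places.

1 3.761 19.532 50.357
2 2.835 9.846 88.319
3 2.013 4.963 115.272
4 1.429 2.502 134.409
5 1.015 1.261 147.996
6 0.720 0.636 157.642
7 0.512 0.321 164.492
final: 164.492 1.780

Arc 1: start y=4.280, vy=17.290 → t=3.761, apex=19.532, x_land=50.357, impact vy=-19.566
  bounce: vy ← 0.71·19.566 = 13.892
Arc 2: start y=0.000, vy=13.892 → t=2.835, apex=9.846, x_land=88.319, impact vy=-13.892
  bounce: vy ← 0.71·13.892 = 9.863
Arc 3: start y=0.000, vy=9.863 → t=2.013, apex=4.963, x_land=115.272, impact vy=-9.863
  bounce: vy ← 0.71·9.863 = 7.003
Arc 4: start y=0.000, vy=7.003 → t=1.429, apex=2.502, x_land=134.409, impact vy=-7.003
  bounce: vy ← 0.71·7.003 = 4.972
Arc 5: start y=0.000, vy=4.972 → t=1.015, apex=1.261, x_land=147.996, impact vy=-4.972
  bounce: vy ← 0.71·4.972 = 3.530
Arc 6: start y=0.000, vy=3.530 → t=0.720, apex=0.636, x_land=157.642, impact vy=-3.530
  bounce: vy ← 0.71·3.530 = 2.506
Arc 7: start y=0.000, vy=2.506 → t=0.512, apex=0.321, x_land=164.492, impact vy=-2.506
  bounce: vy ← 0.71·2.506 = 1.780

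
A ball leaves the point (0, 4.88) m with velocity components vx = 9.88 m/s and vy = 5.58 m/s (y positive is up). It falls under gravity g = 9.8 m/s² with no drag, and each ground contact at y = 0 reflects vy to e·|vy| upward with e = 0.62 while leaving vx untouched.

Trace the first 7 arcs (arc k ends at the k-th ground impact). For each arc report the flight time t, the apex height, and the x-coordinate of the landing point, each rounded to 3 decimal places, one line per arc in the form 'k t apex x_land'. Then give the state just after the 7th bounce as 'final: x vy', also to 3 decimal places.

Arc 1: start y=4.880, vy=5.580 → t=1.718, apex=6.469, x_land=16.977, impact vy=-11.260
  bounce: vy ← 0.62·11.260 = 6.981
Arc 2: start y=0.000, vy=6.981 → t=1.425, apex=2.487, x_land=31.054, impact vy=-6.981
  bounce: vy ← 0.62·6.981 = 4.328
Arc 3: start y=0.000, vy=4.328 → t=0.883, apex=0.956, x_land=39.781, impact vy=-4.328
  bounce: vy ← 0.62·4.328 = 2.684
Arc 4: start y=0.000, vy=2.684 → t=0.548, apex=0.367, x_land=45.192, impact vy=-2.684
  bounce: vy ← 0.62·2.684 = 1.664
Arc 5: start y=0.000, vy=1.664 → t=0.340, apex=0.141, x_land=48.546, impact vy=-1.664
  bounce: vy ← 0.62·1.664 = 1.032
Arc 6: start y=0.000, vy=1.032 → t=0.211, apex=0.054, x_land=50.626, impact vy=-1.032
  bounce: vy ← 0.62·1.032 = 0.640
Arc 7: start y=0.000, vy=0.640 → t=0.131, apex=0.021, x_land=51.916, impact vy=-0.640
  bounce: vy ← 0.62·0.640 = 0.397

1 1.718 6.469 16.977
2 1.425 2.487 31.054
3 0.883 0.956 39.781
4 0.548 0.367 45.192
5 0.340 0.141 48.546
6 0.211 0.054 50.626
7 0.131 0.021 51.916
final: 51.916 0.397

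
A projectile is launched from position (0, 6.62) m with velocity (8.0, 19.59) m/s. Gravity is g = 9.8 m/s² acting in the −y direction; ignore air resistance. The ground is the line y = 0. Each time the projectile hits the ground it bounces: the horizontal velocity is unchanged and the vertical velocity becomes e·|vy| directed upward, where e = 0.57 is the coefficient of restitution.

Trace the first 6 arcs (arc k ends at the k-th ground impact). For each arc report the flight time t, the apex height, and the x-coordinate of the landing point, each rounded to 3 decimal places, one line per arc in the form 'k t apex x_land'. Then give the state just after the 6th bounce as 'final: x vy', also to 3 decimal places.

Arc 1: start y=6.620, vy=19.590 → t=4.311, apex=26.200, x_land=34.491, impact vy=-22.661
  bounce: vy ← 0.57·22.661 = 12.917
Arc 2: start y=0.000, vy=12.917 → t=2.636, apex=8.512, x_land=55.579, impact vy=-12.917
  bounce: vy ← 0.57·12.917 = 7.363
Arc 3: start y=0.000, vy=7.363 → t=1.503, apex=2.766, x_land=67.600, impact vy=-7.363
  bounce: vy ← 0.57·7.363 = 4.197
Arc 4: start y=0.000, vy=4.197 → t=0.856, apex=0.899, x_land=74.451, impact vy=-4.197
  bounce: vy ← 0.57·4.197 = 2.392
Arc 5: start y=0.000, vy=2.392 → t=0.488, apex=0.292, x_land=78.357, impact vy=-2.392
  bounce: vy ← 0.57·2.392 = 1.363
Arc 6: start y=0.000, vy=1.363 → t=0.278, apex=0.095, x_land=80.583, impact vy=-1.363
  bounce: vy ← 0.57·1.363 = 0.777

1 4.311 26.200 34.491
2 2.636 8.512 55.579
3 1.503 2.766 67.600
4 0.856 0.899 74.451
5 0.488 0.292 78.357
6 0.278 0.095 80.583
final: 80.583 0.777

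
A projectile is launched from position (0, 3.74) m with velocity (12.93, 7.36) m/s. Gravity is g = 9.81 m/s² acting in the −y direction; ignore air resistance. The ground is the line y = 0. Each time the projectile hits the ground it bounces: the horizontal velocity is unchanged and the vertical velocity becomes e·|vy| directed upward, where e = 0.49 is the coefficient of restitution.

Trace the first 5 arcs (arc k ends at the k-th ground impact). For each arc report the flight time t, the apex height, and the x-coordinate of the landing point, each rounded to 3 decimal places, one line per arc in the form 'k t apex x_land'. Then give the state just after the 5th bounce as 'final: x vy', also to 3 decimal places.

1 1.902 6.501 24.586
2 1.128 1.561 39.174
3 0.553 0.375 46.322
4 0.271 0.090 49.825
5 0.133 0.022 51.541
final: 51.541 0.319

Arc 1: start y=3.740, vy=7.360 → t=1.902, apex=6.501, x_land=24.586, impact vy=-11.294
  bounce: vy ← 0.49·11.294 = 5.534
Arc 2: start y=0.000, vy=5.534 → t=1.128, apex=1.561, x_land=39.174, impact vy=-5.534
  bounce: vy ← 0.49·5.534 = 2.712
Arc 3: start y=0.000, vy=2.712 → t=0.553, apex=0.375, x_land=46.322, impact vy=-2.712
  bounce: vy ← 0.49·2.712 = 1.329
Arc 4: start y=0.000, vy=1.329 → t=0.271, apex=0.090, x_land=49.825, impact vy=-1.329
  bounce: vy ← 0.49·1.329 = 0.651
Arc 5: start y=0.000, vy=0.651 → t=0.133, apex=0.022, x_land=51.541, impact vy=-0.651
  bounce: vy ← 0.49·0.651 = 0.319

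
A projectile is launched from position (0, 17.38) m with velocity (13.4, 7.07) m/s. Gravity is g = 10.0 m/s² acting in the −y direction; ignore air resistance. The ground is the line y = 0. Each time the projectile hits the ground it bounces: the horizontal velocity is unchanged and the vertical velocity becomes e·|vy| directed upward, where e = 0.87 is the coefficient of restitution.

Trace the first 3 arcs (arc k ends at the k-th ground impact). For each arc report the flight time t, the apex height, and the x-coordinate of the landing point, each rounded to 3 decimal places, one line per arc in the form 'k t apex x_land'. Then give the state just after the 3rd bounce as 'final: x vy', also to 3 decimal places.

1 2.701 19.879 36.193
2 3.469 15.047 82.684
3 3.018 11.389 123.131
final: 123.131 13.130

Arc 1: start y=17.380, vy=7.070 → t=2.701, apex=19.879, x_land=36.193, impact vy=-19.940
  bounce: vy ← 0.87·19.940 = 17.347
Arc 2: start y=0.000, vy=17.347 → t=3.469, apex=15.047, x_land=82.684, impact vy=-17.347
  bounce: vy ← 0.87·17.347 = 15.092
Arc 3: start y=0.000, vy=15.092 → t=3.018, apex=11.389, x_land=123.131, impact vy=-15.092
  bounce: vy ← 0.87·15.092 = 13.130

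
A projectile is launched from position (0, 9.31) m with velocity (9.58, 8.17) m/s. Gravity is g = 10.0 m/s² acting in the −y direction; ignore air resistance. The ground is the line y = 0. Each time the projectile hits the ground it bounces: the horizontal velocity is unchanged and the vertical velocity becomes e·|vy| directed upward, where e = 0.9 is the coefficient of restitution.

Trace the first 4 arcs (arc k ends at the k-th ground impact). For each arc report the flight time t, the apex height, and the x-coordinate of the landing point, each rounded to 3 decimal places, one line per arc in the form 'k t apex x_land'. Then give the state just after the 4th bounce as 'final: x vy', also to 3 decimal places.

1 2.407 12.647 23.063
2 2.863 10.244 50.489
3 2.577 8.298 75.172
4 2.319 6.721 97.386
final: 97.386 10.435

Arc 1: start y=9.310, vy=8.170 → t=2.407, apex=12.647, x_land=23.063, impact vy=-15.904
  bounce: vy ← 0.9·15.904 = 14.314
Arc 2: start y=0.000, vy=14.314 → t=2.863, apex=10.244, x_land=50.489, impact vy=-14.314
  bounce: vy ← 0.9·14.314 = 12.883
Arc 3: start y=0.000, vy=12.883 → t=2.577, apex=8.298, x_land=75.172, impact vy=-12.883
  bounce: vy ← 0.9·12.883 = 11.594
Arc 4: start y=0.000, vy=11.594 → t=2.319, apex=6.721, x_land=97.386, impact vy=-11.594
  bounce: vy ← 0.9·11.594 = 10.435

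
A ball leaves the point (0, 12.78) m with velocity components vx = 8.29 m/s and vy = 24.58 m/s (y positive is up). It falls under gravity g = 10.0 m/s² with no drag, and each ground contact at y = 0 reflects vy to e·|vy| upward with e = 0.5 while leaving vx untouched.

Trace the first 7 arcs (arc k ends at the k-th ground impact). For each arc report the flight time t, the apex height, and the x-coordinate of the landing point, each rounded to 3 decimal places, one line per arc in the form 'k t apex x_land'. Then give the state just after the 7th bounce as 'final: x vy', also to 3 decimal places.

1 5.390 42.989 44.685
2 2.932 10.747 68.993
3 1.466 2.687 81.147
4 0.733 0.672 87.224
5 0.367 0.168 90.262
6 0.183 0.042 91.781
7 0.092 0.010 92.541
final: 92.541 0.229

Arc 1: start y=12.780, vy=24.580 → t=5.390, apex=42.989, x_land=44.685, impact vy=-29.322
  bounce: vy ← 0.5·29.322 = 14.661
Arc 2: start y=0.000, vy=14.661 → t=2.932, apex=10.747, x_land=68.993, impact vy=-14.661
  bounce: vy ← 0.5·14.661 = 7.330
Arc 3: start y=0.000, vy=7.330 → t=1.466, apex=2.687, x_land=81.147, impact vy=-7.330
  bounce: vy ← 0.5·7.330 = 3.665
Arc 4: start y=0.000, vy=3.665 → t=0.733, apex=0.672, x_land=87.224, impact vy=-3.665
  bounce: vy ← 0.5·3.665 = 1.833
Arc 5: start y=0.000, vy=1.833 → t=0.367, apex=0.168, x_land=90.262, impact vy=-1.833
  bounce: vy ← 0.5·1.833 = 0.916
Arc 6: start y=0.000, vy=0.916 → t=0.183, apex=0.042, x_land=91.781, impact vy=-0.916
  bounce: vy ← 0.5·0.916 = 0.458
Arc 7: start y=0.000, vy=0.458 → t=0.092, apex=0.010, x_land=92.541, impact vy=-0.458
  bounce: vy ← 0.5·0.458 = 0.229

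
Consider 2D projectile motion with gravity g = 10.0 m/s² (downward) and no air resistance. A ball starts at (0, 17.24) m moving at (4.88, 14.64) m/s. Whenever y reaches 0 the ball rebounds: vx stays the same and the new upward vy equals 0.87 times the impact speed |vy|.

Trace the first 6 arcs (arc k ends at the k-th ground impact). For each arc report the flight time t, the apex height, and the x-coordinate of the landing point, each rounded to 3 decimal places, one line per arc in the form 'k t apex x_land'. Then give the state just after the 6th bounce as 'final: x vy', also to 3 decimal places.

1 3.829 27.956 18.684
2 4.114 21.160 38.762
3 3.580 16.016 56.230
4 3.114 12.123 71.427
5 2.709 9.176 84.649
6 2.357 6.945 96.151
final: 96.151 10.253

Arc 1: start y=17.240, vy=14.640 → t=3.829, apex=27.956, x_land=18.684, impact vy=-23.646
  bounce: vy ← 0.87·23.646 = 20.572
Arc 2: start y=0.000, vy=20.572 → t=4.114, apex=21.160, x_land=38.762, impact vy=-20.572
  bounce: vy ← 0.87·20.572 = 17.898
Arc 3: start y=0.000, vy=17.898 → t=3.580, apex=16.016, x_land=56.230, impact vy=-17.898
  bounce: vy ← 0.87·17.898 = 15.571
Arc 4: start y=0.000, vy=15.571 → t=3.114, apex=12.123, x_land=71.427, impact vy=-15.571
  bounce: vy ← 0.87·15.571 = 13.547
Arc 5: start y=0.000, vy=13.547 → t=2.709, apex=9.176, x_land=84.649, impact vy=-13.547
  bounce: vy ← 0.87·13.547 = 11.786
Arc 6: start y=0.000, vy=11.786 → t=2.357, apex=6.945, x_land=96.151, impact vy=-11.786
  bounce: vy ← 0.87·11.786 = 10.253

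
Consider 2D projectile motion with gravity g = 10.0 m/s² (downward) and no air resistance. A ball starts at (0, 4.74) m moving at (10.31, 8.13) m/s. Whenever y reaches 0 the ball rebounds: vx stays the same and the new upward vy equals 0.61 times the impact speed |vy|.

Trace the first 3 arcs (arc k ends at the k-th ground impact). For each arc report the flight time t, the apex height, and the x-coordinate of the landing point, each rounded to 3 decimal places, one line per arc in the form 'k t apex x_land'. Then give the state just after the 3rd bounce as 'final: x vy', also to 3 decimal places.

Arc 1: start y=4.740, vy=8.130 → t=2.081, apex=8.045, x_land=21.460, impact vy=-12.685
  bounce: vy ← 0.61·12.685 = 7.738
Arc 2: start y=0.000, vy=7.738 → t=1.548, apex=2.993, x_land=37.415, impact vy=-7.738
  bounce: vy ← 0.61·7.738 = 4.720
Arc 3: start y=0.000, vy=4.720 → t=0.944, apex=1.114, x_land=47.147, impact vy=-4.720
  bounce: vy ← 0.61·4.720 = 2.879

1 2.081 8.045 21.460
2 1.548 2.993 37.415
3 0.944 1.114 47.147
final: 47.147 2.879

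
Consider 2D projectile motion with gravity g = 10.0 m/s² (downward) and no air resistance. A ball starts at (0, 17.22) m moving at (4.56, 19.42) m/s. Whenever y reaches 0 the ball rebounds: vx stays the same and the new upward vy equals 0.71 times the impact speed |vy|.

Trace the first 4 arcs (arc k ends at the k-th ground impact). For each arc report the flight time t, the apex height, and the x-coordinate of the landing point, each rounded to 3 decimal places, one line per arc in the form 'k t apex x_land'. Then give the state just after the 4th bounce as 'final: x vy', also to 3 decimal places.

Arc 1: start y=17.220, vy=19.420 → t=4.628, apex=36.077, x_land=21.104, impact vy=-26.861
  bounce: vy ← 0.71·26.861 = 19.072
Arc 2: start y=0.000, vy=19.072 → t=3.814, apex=18.186, x_land=38.498, impact vy=-19.072
  bounce: vy ← 0.71·19.072 = 13.541
Arc 3: start y=0.000, vy=13.541 → t=2.708, apex=9.168, x_land=50.847, impact vy=-13.541
  bounce: vy ← 0.71·13.541 = 9.614
Arc 4: start y=0.000, vy=9.614 → t=1.923, apex=4.621, x_land=59.615, impact vy=-9.614
  bounce: vy ← 0.71·9.614 = 6.826

1 4.628 36.077 21.104
2 3.814 18.186 38.498
3 2.708 9.168 50.847
4 1.923 4.621 59.615
final: 59.615 6.826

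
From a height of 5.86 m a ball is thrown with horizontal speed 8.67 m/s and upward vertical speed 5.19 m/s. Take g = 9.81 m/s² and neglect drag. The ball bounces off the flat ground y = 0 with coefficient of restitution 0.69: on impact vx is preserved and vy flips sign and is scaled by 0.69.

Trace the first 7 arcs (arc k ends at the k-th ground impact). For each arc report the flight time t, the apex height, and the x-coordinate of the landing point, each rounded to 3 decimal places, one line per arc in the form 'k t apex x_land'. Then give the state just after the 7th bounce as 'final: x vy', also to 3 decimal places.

Arc 1: start y=5.860, vy=5.190 → t=1.743, apex=7.233, x_land=15.115, impact vy=-11.913
  bounce: vy ← 0.69·11.913 = 8.220
Arc 2: start y=0.000, vy=8.220 → t=1.676, apex=3.444, x_land=29.644, impact vy=-8.220
  bounce: vy ← 0.69·8.220 = 5.672
Arc 3: start y=0.000, vy=5.672 → t=1.156, apex=1.639, x_land=39.669, impact vy=-5.672
  bounce: vy ← 0.69·5.672 = 3.913
Arc 4: start y=0.000, vy=3.913 → t=0.798, apex=0.781, x_land=46.586, impact vy=-3.913
  bounce: vy ← 0.69·3.913 = 2.700
Arc 5: start y=0.000, vy=2.700 → t=0.551, apex=0.372, x_land=51.359, impact vy=-2.700
  bounce: vy ← 0.69·2.700 = 1.863
Arc 6: start y=0.000, vy=1.863 → t=0.380, apex=0.177, x_land=54.652, impact vy=-1.863
  bounce: vy ← 0.69·1.863 = 1.286
Arc 7: start y=0.000, vy=1.286 → t=0.262, apex=0.084, x_land=56.925, impact vy=-1.286
  bounce: vy ← 0.69·1.286 = 0.887

1 1.743 7.233 15.115
2 1.676 3.444 29.644
3 1.156 1.639 39.669
4 0.798 0.781 46.586
5 0.551 0.372 51.359
6 0.380 0.177 54.652
7 0.262 0.084 56.925
final: 56.925 0.887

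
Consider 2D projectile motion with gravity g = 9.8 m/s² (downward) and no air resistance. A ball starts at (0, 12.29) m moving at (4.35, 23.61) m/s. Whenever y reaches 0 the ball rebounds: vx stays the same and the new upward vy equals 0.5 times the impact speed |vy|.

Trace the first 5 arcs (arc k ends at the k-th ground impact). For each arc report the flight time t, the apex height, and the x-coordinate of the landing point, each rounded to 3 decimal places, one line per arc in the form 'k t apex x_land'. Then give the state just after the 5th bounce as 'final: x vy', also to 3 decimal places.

Arc 1: start y=12.290, vy=23.610 → t=5.292, apex=40.730, x_land=23.021, impact vy=-28.254
  bounce: vy ← 0.5·28.254 = 14.127
Arc 2: start y=0.000, vy=14.127 → t=2.883, apex=10.183, x_land=35.563, impact vy=-14.127
  bounce: vy ← 0.5·14.127 = 7.064
Arc 3: start y=0.000, vy=7.064 → t=1.442, apex=2.546, x_land=41.834, impact vy=-7.064
  bounce: vy ← 0.5·7.064 = 3.532
Arc 4: start y=0.000, vy=3.532 → t=0.721, apex=0.636, x_land=44.969, impact vy=-3.532
  bounce: vy ← 0.5·3.532 = 1.766
Arc 5: start y=0.000, vy=1.766 → t=0.360, apex=0.159, x_land=46.537, impact vy=-1.766
  bounce: vy ← 0.5·1.766 = 0.883

1 5.292 40.730 23.021
2 2.883 10.183 35.563
3 1.442 2.546 41.834
4 0.721 0.636 44.969
5 0.360 0.159 46.537
final: 46.537 0.883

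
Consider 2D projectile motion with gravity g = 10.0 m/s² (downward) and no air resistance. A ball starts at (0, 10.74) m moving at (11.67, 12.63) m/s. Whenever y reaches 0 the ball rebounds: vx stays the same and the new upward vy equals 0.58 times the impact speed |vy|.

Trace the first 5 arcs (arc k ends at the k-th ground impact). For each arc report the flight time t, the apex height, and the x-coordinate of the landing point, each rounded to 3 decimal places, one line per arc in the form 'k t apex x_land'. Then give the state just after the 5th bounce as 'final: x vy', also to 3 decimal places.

1 3.198 18.716 37.317
2 2.244 6.296 63.508
3 1.302 2.118 78.699
4 0.755 0.712 87.510
5 0.438 0.240 92.620
final: 92.620 1.270

Arc 1: start y=10.740, vy=12.630 → t=3.198, apex=18.716, x_land=37.317, impact vy=-19.347
  bounce: vy ← 0.58·19.347 = 11.221
Arc 2: start y=0.000, vy=11.221 → t=2.244, apex=6.296, x_land=63.508, impact vy=-11.221
  bounce: vy ← 0.58·11.221 = 6.508
Arc 3: start y=0.000, vy=6.508 → t=1.302, apex=2.118, x_land=78.699, impact vy=-6.508
  bounce: vy ← 0.58·6.508 = 3.775
Arc 4: start y=0.000, vy=3.775 → t=0.755, apex=0.712, x_land=87.510, impact vy=-3.775
  bounce: vy ← 0.58·3.775 = 2.189
Arc 5: start y=0.000, vy=2.189 → t=0.438, apex=0.240, x_land=92.620, impact vy=-2.189
  bounce: vy ← 0.58·2.189 = 1.270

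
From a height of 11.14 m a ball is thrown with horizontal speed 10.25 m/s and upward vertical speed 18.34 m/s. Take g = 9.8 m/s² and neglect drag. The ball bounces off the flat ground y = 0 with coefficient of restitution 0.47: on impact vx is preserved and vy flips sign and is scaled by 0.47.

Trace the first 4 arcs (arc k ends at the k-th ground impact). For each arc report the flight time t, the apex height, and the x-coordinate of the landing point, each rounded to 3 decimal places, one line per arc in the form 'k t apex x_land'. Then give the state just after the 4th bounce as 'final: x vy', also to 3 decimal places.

Arc 1: start y=11.140, vy=18.340 → t=4.275, apex=28.301, x_land=43.816, impact vy=-23.552
  bounce: vy ← 0.47·23.552 = 11.069
Arc 2: start y=0.000, vy=11.069 → t=2.259, apex=6.252, x_land=66.971, impact vy=-11.069
  bounce: vy ← 0.47·11.069 = 5.203
Arc 3: start y=0.000, vy=5.203 → t=1.062, apex=1.381, x_land=77.854, impact vy=-5.203
  bounce: vy ← 0.47·5.203 = 2.445
Arc 4: start y=0.000, vy=2.445 → t=0.499, apex=0.305, x_land=82.969, impact vy=-2.445
  bounce: vy ← 0.47·2.445 = 1.149

1 4.275 28.301 43.816
2 2.259 6.252 66.971
3 1.062 1.381 77.854
4 0.499 0.305 82.969
final: 82.969 1.149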